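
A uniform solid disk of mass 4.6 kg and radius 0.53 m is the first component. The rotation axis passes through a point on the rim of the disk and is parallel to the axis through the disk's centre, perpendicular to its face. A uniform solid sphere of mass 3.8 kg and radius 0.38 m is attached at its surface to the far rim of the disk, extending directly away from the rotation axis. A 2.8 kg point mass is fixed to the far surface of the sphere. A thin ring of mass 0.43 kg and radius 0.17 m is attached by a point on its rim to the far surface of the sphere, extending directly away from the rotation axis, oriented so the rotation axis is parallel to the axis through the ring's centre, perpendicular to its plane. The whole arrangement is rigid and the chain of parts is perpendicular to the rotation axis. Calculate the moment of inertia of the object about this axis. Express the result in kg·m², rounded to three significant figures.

Solid disk: I_cm = (1/2)MR² = (1/2)(4.6)(0.53)² = 0.64607 kg·m²; centre at d = 0.53 m, so the parallel axis theorem gives I = 0.64607 + (4.6)(0.53)² = 1.9382 kg·m².
Solid sphere: I_cm = (2/5)MR² = (2/5)(3.8)(0.38)² = 0.21949 kg·m²; centre at d = 0.53 + 0.53 + 0.38 = 1.44 m, so the parallel axis theorem gives I = 0.21949 + (3.8)(1.44)² = 8.0992 kg·m².
Point mass: I_cm = 0; centre at d = 0.53 + 0.53 + 0.38 + 0.38 = 1.82 m, so the parallel axis theorem gives I = 0 + (2.8)(1.82)² = 9.2747 kg·m².
Thin ring: I_cm = MR² = (0.43)(0.17)² = 0.012427 kg·m²; centre at d = 0.53 + 0.53 + 0.38 + 0.38 + 0.17 = 1.99 m, so the parallel axis theorem gives I = 0.012427 + (0.43)(1.99)² = 1.7153 kg·m².
Total I = 1.9382 + 8.0992 + 9.2747 + 1.7153 = 21.027 kg·m².

21.0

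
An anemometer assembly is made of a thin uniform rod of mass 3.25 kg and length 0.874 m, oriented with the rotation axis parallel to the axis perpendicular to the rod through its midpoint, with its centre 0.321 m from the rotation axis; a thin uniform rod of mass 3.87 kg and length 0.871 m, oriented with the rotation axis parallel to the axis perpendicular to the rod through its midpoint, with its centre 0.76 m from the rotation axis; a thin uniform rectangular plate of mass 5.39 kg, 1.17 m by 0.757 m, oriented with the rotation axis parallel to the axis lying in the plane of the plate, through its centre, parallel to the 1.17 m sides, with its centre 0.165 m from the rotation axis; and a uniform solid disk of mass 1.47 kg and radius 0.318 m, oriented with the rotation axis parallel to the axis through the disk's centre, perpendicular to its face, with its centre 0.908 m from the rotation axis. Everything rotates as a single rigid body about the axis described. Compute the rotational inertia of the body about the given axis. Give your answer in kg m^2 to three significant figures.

4.71

Thin rod: I_cm = (1/12)ML² = (1/12)(3.25)(0.874)² = 0.20688 kg m^2; centre at d = 0.321 m, so the parallel axis theorem gives I = 0.20688 + (3.25)(0.321)² = 0.54177 kg m^2.
Thin rod: I_cm = (1/12)ML² = (1/12)(3.87)(0.871)² = 0.24466 kg m^2; centre at d = 0.76 m, so the parallel axis theorem gives I = 0.24466 + (3.87)(0.76)² = 2.48 kg m^2.
Rectangular plate: I_cm = (1/12)Mb² = (1/12)(5.39)(0.757)² = 0.25739 kg m^2; centre at d = 0.165 m, so the parallel axis theorem gives I = 0.25739 + (5.39)(0.165)² = 0.40414 kg m^2.
Solid disk: I_cm = (1/2)MR² = (1/2)(1.47)(0.318)² = 0.074326 kg m^2; centre at d = 0.908 m, so the parallel axis theorem gives I = 0.074326 + (1.47)(0.908)² = 1.2863 kg m^2.
Total I = 0.54177 + 2.48 + 0.40414 + 1.2863 = 4.7122 kg m^2.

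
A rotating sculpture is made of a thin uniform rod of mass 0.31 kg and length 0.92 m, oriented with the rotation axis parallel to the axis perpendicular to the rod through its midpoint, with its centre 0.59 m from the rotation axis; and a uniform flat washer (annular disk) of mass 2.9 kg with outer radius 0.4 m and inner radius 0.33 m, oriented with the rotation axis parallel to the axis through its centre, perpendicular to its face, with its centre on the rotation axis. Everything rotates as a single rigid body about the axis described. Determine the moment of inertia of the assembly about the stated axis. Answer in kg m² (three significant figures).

0.520

Thin rod: I_cm = (1/12)ML² = (1/12)(0.31)(0.92)² = 0.021865 kg m²; centre at d = 0.59 m, so the parallel axis theorem gives I = 0.021865 + (0.31)(0.59)² = 0.12978 kg m².
Annular disk: I_cm = (1/2)M(R²+r²) = (1/2)(2.9)[(0.4)² + (0.33)²] = 0.38991 kg m²; axis through the centre, so I = 0.38991 kg m².
Total I = 0.12978 + 0.38991 = 0.51968 kg m².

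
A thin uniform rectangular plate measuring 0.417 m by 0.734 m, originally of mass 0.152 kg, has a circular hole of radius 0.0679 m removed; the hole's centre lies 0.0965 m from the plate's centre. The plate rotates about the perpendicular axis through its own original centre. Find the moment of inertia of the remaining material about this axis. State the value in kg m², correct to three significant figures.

Unpierced body about its centre: I₀ = (1/12)M(a²+b²) = (1/12)(0.152)[(0.417)² + (0.734)²] = 0.0090268 kg m².
The removed disk has mass m = M·πr²/(ab) = (0.152)·π(0.0679)²/(0.417·0.734) = 0.0071928 kg (same uniform areal density).
Its moment of inertia about the rotation axis (parallel-axis theorem): I_hole = (1/2)mr² + md² = (1/2)(0.0071928)(0.0679)² + (0.0071928)(0.0965)² = 8.3563e-05 kg m².
Treating the hole as negative mass, I = I₀ − I_hole = 0.0090268 − 8.3563e-05 = 0.0089433 kg m².

0.00894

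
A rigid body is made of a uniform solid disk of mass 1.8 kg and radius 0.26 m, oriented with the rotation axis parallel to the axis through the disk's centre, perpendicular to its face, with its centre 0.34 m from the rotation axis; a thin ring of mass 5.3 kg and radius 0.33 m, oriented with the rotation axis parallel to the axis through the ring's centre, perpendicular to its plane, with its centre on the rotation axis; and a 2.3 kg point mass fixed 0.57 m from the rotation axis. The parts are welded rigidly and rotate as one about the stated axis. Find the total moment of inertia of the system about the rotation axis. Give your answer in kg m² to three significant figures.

1.59

Solid disk: I_cm = (1/2)MR² = (1/2)(1.8)(0.26)² = 0.06084 kg m²; centre at d = 0.34 m, so I = I_cm + Md² gives I = 0.06084 + (1.8)(0.34)² = 0.26892 kg m².
Thin ring: I_cm = MR² = (5.3)(0.33)² = 0.57717 kg m²; axis through the centre, so I = 0.57717 kg m².
Point mass: I_cm = 0; centre at d = 0.57 m, so I = I_cm + Md² gives I = 0 + (2.3)(0.57)² = 0.74727 kg m².
Total I = 0.26892 + 0.57717 + 0.74727 = 1.5934 kg m².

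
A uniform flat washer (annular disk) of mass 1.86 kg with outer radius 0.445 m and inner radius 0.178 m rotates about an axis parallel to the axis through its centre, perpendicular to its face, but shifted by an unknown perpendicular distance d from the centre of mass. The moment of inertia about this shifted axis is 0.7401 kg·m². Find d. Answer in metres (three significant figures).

0.532

About the centre-of-mass axis, I_cm = (1/2)M(R²+r²) = (1/2)(1.86)[(0.445)² + (0.178)²] = 0.21363 kg·m².
Parallel axis theorem: I = I_cm + Md², so Md² = 0.7401 − 0.21363 = 0.52647 kg·m².
d = √(0.52647 / 1.86) = 0.53202 m.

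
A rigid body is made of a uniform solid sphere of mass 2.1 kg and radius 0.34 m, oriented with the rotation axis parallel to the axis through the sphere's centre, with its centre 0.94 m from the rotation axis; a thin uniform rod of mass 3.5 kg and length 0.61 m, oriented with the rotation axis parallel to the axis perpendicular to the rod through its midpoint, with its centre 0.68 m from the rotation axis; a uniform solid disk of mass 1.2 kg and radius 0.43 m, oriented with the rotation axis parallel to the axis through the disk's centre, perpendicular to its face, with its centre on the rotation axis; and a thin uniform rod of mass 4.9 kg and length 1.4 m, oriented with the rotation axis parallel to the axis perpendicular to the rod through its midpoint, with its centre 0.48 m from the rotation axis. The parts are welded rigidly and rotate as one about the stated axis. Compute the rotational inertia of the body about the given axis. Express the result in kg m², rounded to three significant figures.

5.72

Solid sphere: I_cm = (2/5)MR² = (2/5)(2.1)(0.34)² = 0.097104 kg m²; centre at d = 0.94 m, so the parallel axis theorem gives I = 0.097104 + (2.1)(0.94)² = 1.9527 kg m².
Thin rod: I_cm = (1/12)ML² = (1/12)(3.5)(0.61)² = 0.10853 kg m²; centre at d = 0.68 m, so the parallel axis theorem gives I = 0.10853 + (3.5)(0.68)² = 1.7269 kg m².
Solid disk: I_cm = (1/2)MR² = (1/2)(1.2)(0.43)² = 0.11094 kg m²; axis through the centre, so I = 0.11094 kg m².
Thin rod: I_cm = (1/12)ML² = (1/12)(4.9)(1.4)² = 0.80033 kg m²; centre at d = 0.48 m, so the parallel axis theorem gives I = 0.80033 + (4.9)(0.48)² = 1.9293 kg m².
Total I = 1.9527 + 1.7269 + 0.11094 + 1.9293 = 5.7198 kg m².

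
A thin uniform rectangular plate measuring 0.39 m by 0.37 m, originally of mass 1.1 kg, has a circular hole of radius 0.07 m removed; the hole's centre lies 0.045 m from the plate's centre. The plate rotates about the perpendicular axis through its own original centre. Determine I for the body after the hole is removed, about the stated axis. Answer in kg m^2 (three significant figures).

Unpierced body about its centre: I₀ = (1/12)M(a²+b²) = (1/12)(1.1)[(0.39)² + (0.37)²] = 0.026492 kg m^2.
The removed disk has mass m = M·πr²/(ab) = (1.1)·π(0.07)²/(0.39·0.37) = 0.11735 kg (same uniform areal density).
Its moment of inertia about the rotation axis (parallel-axis theorem): I_hole = (1/2)mr² + md² = (1/2)(0.11735)(0.07)² + (0.11735)(0.045)² = 0.00052513 kg m^2.
Treating the hole as negative mass, I = I₀ − I_hole = 0.026492 − 0.00052513 = 0.025967 kg m^2.

0.0260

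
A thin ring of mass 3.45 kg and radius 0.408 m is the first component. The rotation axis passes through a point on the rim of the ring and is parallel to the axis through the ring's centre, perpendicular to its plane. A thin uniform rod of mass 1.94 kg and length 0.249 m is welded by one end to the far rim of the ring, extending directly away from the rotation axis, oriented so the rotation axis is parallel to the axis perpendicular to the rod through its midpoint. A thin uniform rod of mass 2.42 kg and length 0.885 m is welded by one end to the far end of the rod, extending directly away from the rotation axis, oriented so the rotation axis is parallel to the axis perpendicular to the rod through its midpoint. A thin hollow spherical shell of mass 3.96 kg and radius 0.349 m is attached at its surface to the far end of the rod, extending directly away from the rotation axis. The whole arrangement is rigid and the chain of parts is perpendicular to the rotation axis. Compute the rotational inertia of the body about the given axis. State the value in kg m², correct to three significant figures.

Thin ring: I_cm = MR² = (3.45)(0.408)² = 0.5743 kg m²; centre at d = 0.408 m, so the parallel axis theorem gives I = 0.5743 + (3.45)(0.408)² = 1.1486 kg m².
Thin rod: I_cm = (1/12)ML² = (1/12)(1.94)(0.249)² = 0.010023 kg m²; centre at d = 0.408 + 0.408 + 0.1245 = 0.9405 m, so the parallel axis theorem gives I = 0.010023 + (1.94)(0.9405)² = 1.726 kg m².
Thin rod: I_cm = (1/12)ML² = (1/12)(2.42)(0.885)² = 0.15795 kg m²; centre at d = 0.408 + 0.408 + 0.1245 + 0.1245 + 0.4425 = 1.5075 m, so the parallel axis theorem gives I = 0.15795 + (2.42)(1.5075)² = 5.6575 kg m².
Spherical shell: I_cm = (2/3)MR² = (2/3)(3.96)(0.349)² = 0.32155 kg m²; centre at d = 0.408 + 0.408 + 0.1245 + 0.1245 + 0.4425 + 0.4425 + 0.349 = 2.299 m, so the parallel axis theorem gives I = 0.32155 + (3.96)(2.299)² = 21.252 kg m².
Total I = 1.1486 + 1.726 + 5.6575 + 21.252 = 29.784 kg m².

29.8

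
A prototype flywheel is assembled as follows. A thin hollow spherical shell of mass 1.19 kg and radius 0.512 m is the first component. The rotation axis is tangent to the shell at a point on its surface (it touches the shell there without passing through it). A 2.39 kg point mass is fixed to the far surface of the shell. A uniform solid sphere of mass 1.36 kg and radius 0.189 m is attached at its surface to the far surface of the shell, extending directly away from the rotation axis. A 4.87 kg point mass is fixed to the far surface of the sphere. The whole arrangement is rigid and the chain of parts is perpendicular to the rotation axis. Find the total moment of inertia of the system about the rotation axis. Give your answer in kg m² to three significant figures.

Spherical shell: I_cm = (2/3)MR² = (2/3)(1.19)(0.512)² = 0.20797 kg m²; centre at d = 0.512 m, so I = I_cm + Md² gives I = 0.20797 + (1.19)(0.512)² = 0.51992 kg m².
Point mass: I_cm = 0; centre at d = 0.512 + 0.512 = 1.024 m, so I = I_cm + Md² gives I = 0 + (2.39)(1.024)² = 2.5061 kg m².
Solid sphere: I_cm = (2/5)MR² = (2/5)(1.36)(0.189)² = 0.019432 kg m²; centre at d = 0.512 + 0.512 + 0.189 = 1.213 m, so I = I_cm + Md² gives I = 0.019432 + (1.36)(1.213)² = 2.0205 kg m².
Point mass: I_cm = 0; centre at d = 0.512 + 0.512 + 0.189 + 0.189 = 1.402 m, so I = I_cm + Md² gives I = 0 + (4.87)(1.402)² = 9.5725 kg m².
Total I = 0.51992 + 2.5061 + 2.0205 + 9.5725 = 14.619 kg m².

14.6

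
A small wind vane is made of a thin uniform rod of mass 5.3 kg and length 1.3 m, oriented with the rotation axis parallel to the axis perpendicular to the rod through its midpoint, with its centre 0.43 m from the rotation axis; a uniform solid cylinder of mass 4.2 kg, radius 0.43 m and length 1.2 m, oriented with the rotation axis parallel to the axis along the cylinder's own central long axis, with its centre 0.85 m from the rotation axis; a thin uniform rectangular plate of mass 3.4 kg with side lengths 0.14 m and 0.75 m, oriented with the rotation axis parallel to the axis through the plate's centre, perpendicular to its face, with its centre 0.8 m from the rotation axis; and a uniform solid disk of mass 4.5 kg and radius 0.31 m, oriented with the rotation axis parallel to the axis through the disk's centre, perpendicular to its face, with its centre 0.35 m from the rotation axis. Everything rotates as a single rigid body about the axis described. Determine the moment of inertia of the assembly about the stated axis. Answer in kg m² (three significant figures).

8.26

Thin rod: I_cm = (1/12)ML² = (1/12)(5.3)(1.3)² = 0.74642 kg m²; centre at d = 0.43 m, so the parallel axis theorem gives I = 0.74642 + (5.3)(0.43)² = 1.7264 kg m².
Solid cylinder: I_cm = (1/2)MR² = (1/2)(4.2)(0.43)² = 0.38829 kg m²; centre at d = 0.85 m, so the parallel axis theorem gives I = 0.38829 + (4.2)(0.85)² = 3.4228 kg m².
Rectangular plate: I_cm = (1/12)M(a²+b²) = (1/12)(3.4)[(0.14)² + (0.75)²] = 0.16493 kg m²; centre at d = 0.8 m, so the parallel axis theorem gives I = 0.16493 + (3.4)(0.8)² = 2.3409 kg m².
Solid disk: I_cm = (1/2)MR² = (1/2)(4.5)(0.31)² = 0.21623 kg m²; centre at d = 0.35 m, so the parallel axis theorem gives I = 0.21623 + (4.5)(0.35)² = 0.76747 kg m².
Total I = 1.7264 + 3.4228 + 2.3409 + 0.76747 = 8.2576 kg m².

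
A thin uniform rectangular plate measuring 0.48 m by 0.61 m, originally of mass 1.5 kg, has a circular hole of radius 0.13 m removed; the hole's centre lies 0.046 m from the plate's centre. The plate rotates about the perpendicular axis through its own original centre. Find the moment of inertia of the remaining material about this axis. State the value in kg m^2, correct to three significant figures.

Unpierced body about its centre: I₀ = (1/12)M(a²+b²) = (1/12)(1.5)[(0.48)² + (0.61)²] = 0.075313 kg m^2.
The removed disk has mass m = M·πr²/(ab) = (1.5)·π(0.13)²/(0.48·0.61) = 0.27199 kg (same uniform areal density).
Its moment of inertia about the rotation axis (parallel-axis theorem): I_hole = (1/2)mr² + md² = (1/2)(0.27199)(0.13)² + (0.27199)(0.046)² = 0.0028739 kg m^2.
Treating the hole as negative mass, I = I₀ − I_hole = 0.075313 − 0.0028739 = 0.072439 kg m^2.

0.0724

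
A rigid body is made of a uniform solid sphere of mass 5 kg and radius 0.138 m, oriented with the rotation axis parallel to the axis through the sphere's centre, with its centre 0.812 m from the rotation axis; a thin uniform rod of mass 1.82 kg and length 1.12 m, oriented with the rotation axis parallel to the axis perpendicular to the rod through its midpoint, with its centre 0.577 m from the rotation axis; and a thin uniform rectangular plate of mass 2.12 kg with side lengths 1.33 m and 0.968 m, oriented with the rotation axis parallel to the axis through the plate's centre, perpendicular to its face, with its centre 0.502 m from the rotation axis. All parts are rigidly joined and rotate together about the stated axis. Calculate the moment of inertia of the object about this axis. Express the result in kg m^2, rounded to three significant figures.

5.14

Solid sphere: I_cm = (2/5)MR² = (2/5)(5)(0.138)² = 0.038088 kg m^2; centre at d = 0.812 m, so I = I_cm + Md² gives I = 0.038088 + (5)(0.812)² = 3.3348 kg m^2.
Thin rod: I_cm = (1/12)ML² = (1/12)(1.82)(1.12)² = 0.19025 kg m^2; centre at d = 0.577 m, so I = I_cm + Md² gives I = 0.19025 + (1.82)(0.577)² = 0.79618 kg m^2.
Rectangular plate: I_cm = (1/12)M(a²+b²) = (1/12)(2.12)[(1.33)² + (0.968)²] = 0.47805 kg m^2; centre at d = 0.502 m, so I = I_cm + Md² gives I = 0.47805 + (2.12)(0.502)² = 1.0123 kg m^2.
Total I = 3.3348 + 0.79618 + 1.0123 = 5.1433 kg m^2.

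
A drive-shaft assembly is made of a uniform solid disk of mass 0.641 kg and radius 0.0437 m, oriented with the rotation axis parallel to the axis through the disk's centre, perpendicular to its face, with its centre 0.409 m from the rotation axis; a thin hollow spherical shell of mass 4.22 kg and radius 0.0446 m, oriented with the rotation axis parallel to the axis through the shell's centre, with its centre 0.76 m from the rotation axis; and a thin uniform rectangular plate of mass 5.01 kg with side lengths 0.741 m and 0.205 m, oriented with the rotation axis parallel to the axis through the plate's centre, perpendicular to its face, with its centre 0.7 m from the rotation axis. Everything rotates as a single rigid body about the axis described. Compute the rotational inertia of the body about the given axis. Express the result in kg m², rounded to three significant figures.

5.25

Solid disk: I_cm = (1/2)MR² = (1/2)(0.641)(0.0437)² = 0.00061206 kg m²; centre at d = 0.409 m, so the parallel axis theorem gives I = 0.00061206 + (0.641)(0.409)² = 0.10784 kg m².
Spherical shell: I_cm = (2/3)MR² = (2/3)(4.22)(0.0446)² = 0.0055962 kg m²; centre at d = 0.76 m, so the parallel axis theorem gives I = 0.0055962 + (4.22)(0.76)² = 2.4431 kg m².
Rectangular plate: I_cm = (1/12)M(a²+b²) = (1/12)(5.01)[(0.741)² + (0.205)²] = 0.24679 kg m²; centre at d = 0.7 m, so the parallel axis theorem gives I = 0.24679 + (5.01)(0.7)² = 2.7017 kg m².
Total I = 0.10784 + 2.4431 + 2.7017 = 5.2526 kg m².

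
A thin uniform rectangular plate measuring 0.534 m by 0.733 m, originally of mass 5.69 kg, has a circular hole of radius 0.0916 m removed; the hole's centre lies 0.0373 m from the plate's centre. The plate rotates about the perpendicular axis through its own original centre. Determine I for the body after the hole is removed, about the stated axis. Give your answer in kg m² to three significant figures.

0.388

Unpierced body about its centre: I₀ = (1/12)M(a²+b²) = (1/12)(5.69)[(0.534)² + (0.733)²] = 0.38998 kg m².
The removed disk has mass m = M·πr²/(ab) = (5.69)·π(0.0916)²/(0.534·0.733) = 0.38318 kg (same uniform areal density).
Its moment of inertia about the rotation axis (parallel-axis theorem): I_hole = (1/2)mr² + md² = (1/2)(0.38318)(0.0916)² + (0.38318)(0.0373)² = 0.0021407 kg m².
Treating the hole as negative mass, I = I₀ − I_hole = 0.38998 − 0.0021407 = 0.38784 kg m².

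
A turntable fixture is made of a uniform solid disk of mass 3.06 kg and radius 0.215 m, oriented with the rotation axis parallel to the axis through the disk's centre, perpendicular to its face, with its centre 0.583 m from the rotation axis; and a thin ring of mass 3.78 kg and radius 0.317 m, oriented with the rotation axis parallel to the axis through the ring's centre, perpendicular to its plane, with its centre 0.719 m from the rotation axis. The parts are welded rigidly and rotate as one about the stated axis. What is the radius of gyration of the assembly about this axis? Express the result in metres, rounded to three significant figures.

0.710

Solid disk: I_cm = (1/2)MR² = (1/2)(3.06)(0.215)² = 0.070724 kg m^2; centre at d = 0.583 m, so I = I_cm + Md² gives I = 0.070724 + (3.06)(0.583)² = 1.1108 kg m^2.
Thin ring: I_cm = MR² = (3.78)(0.317)² = 0.37985 kg m^2; centre at d = 0.719 m, so I = I_cm + Md² gives I = 0.37985 + (3.78)(0.719)² = 2.334 kg m^2.
Total I = 3.4447 kg m^2; total mass M = 6.84 kg.
k = √(I/M) = √(3.4447/6.84) = 0.70966 m.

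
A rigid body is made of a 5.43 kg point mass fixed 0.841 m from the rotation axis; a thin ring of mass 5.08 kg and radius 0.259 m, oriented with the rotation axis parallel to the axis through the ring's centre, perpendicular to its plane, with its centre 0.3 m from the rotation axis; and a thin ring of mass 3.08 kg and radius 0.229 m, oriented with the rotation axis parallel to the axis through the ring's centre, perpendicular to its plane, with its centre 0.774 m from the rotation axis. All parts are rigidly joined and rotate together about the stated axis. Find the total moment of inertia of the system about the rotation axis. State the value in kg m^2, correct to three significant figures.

Point mass: I_cm = 0; centre at d = 0.841 m, so the parallel axis theorem gives I = 0 + (5.43)(0.841)² = 3.8405 kg m^2.
Thin ring: I_cm = MR² = (5.08)(0.259)² = 0.34077 kg m^2; centre at d = 0.3 m, so the parallel axis theorem gives I = 0.34077 + (5.08)(0.3)² = 0.79797 kg m^2.
Thin ring: I_cm = MR² = (3.08)(0.229)² = 0.16152 kg m^2; centre at d = 0.774 m, so the parallel axis theorem gives I = 0.16152 + (3.08)(0.774)² = 2.0067 kg m^2.
Total I = 3.8405 + 0.79797 + 2.0067 = 6.6452 kg m^2.

6.65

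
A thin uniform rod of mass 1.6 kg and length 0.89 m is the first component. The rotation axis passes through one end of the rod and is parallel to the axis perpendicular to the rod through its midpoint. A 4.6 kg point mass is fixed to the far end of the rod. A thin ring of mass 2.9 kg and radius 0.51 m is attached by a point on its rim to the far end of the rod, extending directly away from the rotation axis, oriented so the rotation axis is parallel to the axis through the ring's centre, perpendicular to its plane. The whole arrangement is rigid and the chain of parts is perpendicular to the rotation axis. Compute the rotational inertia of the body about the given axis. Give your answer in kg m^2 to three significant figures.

Thin rod: I_cm = (1/12)ML² = (1/12)(1.6)(0.89)² = 0.10561 kg m^2; centre at d = 0.445 m, so I = I_cm + Md² gives I = 0.10561 + (1.6)(0.445)² = 0.42245 kg m^2.
Point mass: I_cm = 0; centre at d = 0.445 + 0.445 = 0.89 m, so I = I_cm + Md² gives I = 0 + (4.6)(0.89)² = 3.6437 kg m^2.
Thin ring: I_cm = MR² = (2.9)(0.51)² = 0.75429 kg m^2; centre at d = 0.445 + 0.445 + 0.51 = 1.4 m, so I = I_cm + Md² gives I = 0.75429 + (2.9)(1.4)² = 6.4383 kg m^2.
Total I = 0.42245 + 3.6437 + 6.4383 = 10.504 kg m^2.

10.5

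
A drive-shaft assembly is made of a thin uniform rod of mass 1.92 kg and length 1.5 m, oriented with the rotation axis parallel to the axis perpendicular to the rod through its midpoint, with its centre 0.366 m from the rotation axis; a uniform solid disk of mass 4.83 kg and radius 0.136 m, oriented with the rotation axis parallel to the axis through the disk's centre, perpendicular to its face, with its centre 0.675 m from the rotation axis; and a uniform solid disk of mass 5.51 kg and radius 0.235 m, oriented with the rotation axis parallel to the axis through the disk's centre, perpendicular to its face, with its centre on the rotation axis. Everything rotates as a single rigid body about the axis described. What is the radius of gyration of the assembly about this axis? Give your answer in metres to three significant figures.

Thin rod: I_cm = (1/12)ML² = (1/12)(1.92)(1.5)² = 0.36 kg·m²; centre at d = 0.366 m, so the parallel axis theorem gives I = 0.36 + (1.92)(0.366)² = 0.6172 kg·m².
Solid disk: I_cm = (1/2)MR² = (1/2)(4.83)(0.136)² = 0.044668 kg·m²; centre at d = 0.675 m, so the parallel axis theorem gives I = 0.044668 + (4.83)(0.675)² = 2.2453 kg·m².
Solid disk: I_cm = (1/2)MR² = (1/2)(5.51)(0.235)² = 0.15214 kg·m²; axis through the centre, so I = 0.15214 kg·m².
Total I = 3.0147 kg·m²; total mass M = 12.26 kg.
k = √(I/M) = √(3.0147/12.26) = 0.49588 m.

0.496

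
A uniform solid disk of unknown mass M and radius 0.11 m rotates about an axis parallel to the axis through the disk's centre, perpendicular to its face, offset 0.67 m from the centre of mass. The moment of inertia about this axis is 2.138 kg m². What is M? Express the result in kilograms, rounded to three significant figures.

4.70

I = I_cm + Md² = (1/2)MR² + Md² = M·[0.5·(0.11)² + (0.67)²] = M·0.45495.
So M = 2.138 / 0.45495 = 4.6994 kg.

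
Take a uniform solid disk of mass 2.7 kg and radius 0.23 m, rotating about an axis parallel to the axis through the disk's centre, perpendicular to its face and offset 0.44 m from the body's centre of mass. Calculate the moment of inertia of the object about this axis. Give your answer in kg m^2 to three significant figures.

I_cm = (1/2)MR² = (1/2)(2.7)(0.23)² = 0.071415 kg m^2; centre at d = 0.44 m, so I = I_cm + Md² gives I = 0.071415 + (2.7)(0.44)² = 0.59414 kg m^2.

0.594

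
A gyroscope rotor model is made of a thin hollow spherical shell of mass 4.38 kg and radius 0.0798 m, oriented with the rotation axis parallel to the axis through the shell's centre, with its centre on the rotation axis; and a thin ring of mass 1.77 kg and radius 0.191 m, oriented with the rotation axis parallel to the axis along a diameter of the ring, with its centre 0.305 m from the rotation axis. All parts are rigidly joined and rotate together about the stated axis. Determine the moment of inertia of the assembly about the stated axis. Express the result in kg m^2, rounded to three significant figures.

0.216

Spherical shell: I_cm = (2/3)MR² = (2/3)(4.38)(0.0798)² = 0.018595 kg m^2; axis through the centre, so I = 0.018595 kg m^2.
Thin ring: I_cm = (1/2)MR² = (1/2)(1.77)(0.191)² = 0.032286 kg m^2; centre at d = 0.305 m, so the parallel axis theorem gives I = 0.032286 + (1.77)(0.305)² = 0.19694 kg m^2.
Total I = 0.018595 + 0.19694 = 0.21553 kg m^2.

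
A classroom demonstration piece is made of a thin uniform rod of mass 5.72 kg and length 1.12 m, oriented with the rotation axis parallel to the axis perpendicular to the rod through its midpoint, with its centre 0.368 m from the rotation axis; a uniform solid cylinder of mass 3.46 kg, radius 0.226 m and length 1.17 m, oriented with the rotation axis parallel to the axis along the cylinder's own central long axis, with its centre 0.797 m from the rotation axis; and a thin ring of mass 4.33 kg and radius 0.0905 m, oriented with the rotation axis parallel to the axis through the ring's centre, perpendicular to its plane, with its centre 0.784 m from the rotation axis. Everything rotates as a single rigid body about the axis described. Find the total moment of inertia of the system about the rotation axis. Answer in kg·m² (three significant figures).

Thin rod: I_cm = (1/12)ML² = (1/12)(5.72)(1.12)² = 0.59793 kg·m²; centre at d = 0.368 m, so the parallel axis theorem gives I = 0.59793 + (5.72)(0.368)² = 1.3726 kg·m².
Solid cylinder: I_cm = (1/2)MR² = (1/2)(3.46)(0.226)² = 0.088361 kg·m²; centre at d = 0.797 m, so the parallel axis theorem gives I = 0.088361 + (3.46)(0.797)² = 2.2862 kg·m².
Thin ring: I_cm = MR² = (4.33)(0.0905)² = 0.035464 kg·m²; centre at d = 0.784 m, so the parallel axis theorem gives I = 0.035464 + (4.33)(0.784)² = 2.6969 kg·m².
Total I = 1.3726 + 2.2862 + 2.6969 = 6.3557 kg·m².

6.36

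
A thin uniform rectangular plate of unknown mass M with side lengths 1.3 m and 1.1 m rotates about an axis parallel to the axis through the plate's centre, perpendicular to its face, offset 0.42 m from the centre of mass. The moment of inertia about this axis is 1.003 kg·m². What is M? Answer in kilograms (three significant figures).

2.40

I = I_cm + Md² = (1/12)M(a²+b²) + Md² = M·[0.0833333·[(1.3)² + (1.1)²] + (0.42)²] = M·0.41807.
So M = 1.003 / 0.41807 = 2.3991 kg.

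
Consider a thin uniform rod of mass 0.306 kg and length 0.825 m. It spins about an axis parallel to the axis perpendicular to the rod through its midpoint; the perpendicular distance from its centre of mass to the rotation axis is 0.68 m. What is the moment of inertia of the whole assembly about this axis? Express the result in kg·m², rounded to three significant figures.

0.159

I_cm = (1/12)ML² = (1/12)(0.306)(0.825)² = 0.017356 kg·m²; centre at d = 0.68 m, so the parallel axis theorem gives I = 0.017356 + (0.306)(0.68)² = 0.15885 kg·m².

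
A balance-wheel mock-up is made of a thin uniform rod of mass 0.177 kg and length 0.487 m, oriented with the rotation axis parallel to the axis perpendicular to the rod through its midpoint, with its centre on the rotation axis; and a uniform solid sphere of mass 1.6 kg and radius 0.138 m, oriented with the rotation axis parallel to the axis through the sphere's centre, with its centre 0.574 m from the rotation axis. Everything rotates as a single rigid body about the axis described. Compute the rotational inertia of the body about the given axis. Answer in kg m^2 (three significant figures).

0.543

Thin rod: I_cm = (1/12)ML² = (1/12)(0.177)(0.487)² = 0.0034982 kg m^2; axis through the centre, so I = 0.0034982 kg m^2.
Solid sphere: I_cm = (2/5)MR² = (2/5)(1.6)(0.138)² = 0.012188 kg m^2; centre at d = 0.574 m, so the parallel axis theorem gives I = 0.012188 + (1.6)(0.574)² = 0.53935 kg m^2.
Total I = 0.0034982 + 0.53935 = 0.54285 kg m^2.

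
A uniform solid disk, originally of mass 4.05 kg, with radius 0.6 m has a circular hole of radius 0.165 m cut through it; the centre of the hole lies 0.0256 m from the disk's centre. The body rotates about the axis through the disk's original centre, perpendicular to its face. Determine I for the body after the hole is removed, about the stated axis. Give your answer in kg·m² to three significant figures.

0.725

Unpierced body about its centre: I₀ = (1/2)MR² = (1/2)(4.05)(0.6)² = 0.729 kg·m².
The removed disk has mass m = M·(r/R)² = (4.05)(0.165/0.6)² = 0.30628 kg (same uniform areal density).
Its moment of inertia about the rotation axis (parallel-axis theorem): I_hole = (1/2)mr² + md² = (1/2)(0.30628)(0.165)² + (0.30628)(0.0256)² = 0.00437 kg·m².
Treating the hole as negative mass, I = I₀ − I_hole = 0.729 − 0.00437 = 0.72463 kg·m².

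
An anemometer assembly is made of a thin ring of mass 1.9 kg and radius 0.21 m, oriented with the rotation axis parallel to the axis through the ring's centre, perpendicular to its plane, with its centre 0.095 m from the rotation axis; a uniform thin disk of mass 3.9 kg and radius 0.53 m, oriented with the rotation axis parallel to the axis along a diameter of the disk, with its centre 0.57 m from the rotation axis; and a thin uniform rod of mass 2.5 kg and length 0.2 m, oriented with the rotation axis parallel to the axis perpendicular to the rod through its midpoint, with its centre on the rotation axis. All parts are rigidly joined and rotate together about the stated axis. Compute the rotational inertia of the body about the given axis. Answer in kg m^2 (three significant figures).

1.65

Thin ring: I_cm = MR² = (1.9)(0.21)² = 0.08379 kg m^2; centre at d = 0.095 m, so I = I_cm + Md² gives I = 0.08379 + (1.9)(0.095)² = 0.10094 kg m^2.
Thin disk: I_cm = (1/4)MR² = (1/4)(3.9)(0.53)² = 0.27388 kg m^2; centre at d = 0.57 m, so I = I_cm + Md² gives I = 0.27388 + (3.9)(0.57)² = 1.541 kg m^2.
Thin rod: I_cm = (1/12)ML² = (1/12)(2.5)(0.2)² = 0.0083333 kg m^2; axis through the centre, so I = 0.0083333 kg m^2.
Total I = 0.10094 + 1.541 + 0.0083333 = 1.6503 kg m^2.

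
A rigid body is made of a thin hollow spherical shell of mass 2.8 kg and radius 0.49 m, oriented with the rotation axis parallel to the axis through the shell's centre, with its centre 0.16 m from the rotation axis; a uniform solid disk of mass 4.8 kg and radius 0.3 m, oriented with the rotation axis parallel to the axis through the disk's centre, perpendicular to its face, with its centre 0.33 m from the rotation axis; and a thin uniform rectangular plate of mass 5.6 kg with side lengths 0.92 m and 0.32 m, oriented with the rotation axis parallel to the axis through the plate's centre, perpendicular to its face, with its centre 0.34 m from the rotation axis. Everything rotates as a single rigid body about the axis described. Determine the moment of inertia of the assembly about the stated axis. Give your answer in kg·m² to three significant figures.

2.35

Spherical shell: I_cm = (2/3)MR² = (2/3)(2.8)(0.49)² = 0.44819 kg·m²; centre at d = 0.16 m, so I = I_cm + Md² gives I = 0.44819 + (2.8)(0.16)² = 0.51987 kg·m².
Solid disk: I_cm = (1/2)MR² = (1/2)(4.8)(0.3)² = 0.216 kg·m²; centre at d = 0.33 m, so I = I_cm + Md² gives I = 0.216 + (4.8)(0.33)² = 0.73872 kg·m².
Rectangular plate: I_cm = (1/12)M(a²+b²) = (1/12)(5.6)[(0.92)² + (0.32)²] = 0.44277 kg·m²; centre at d = 0.34 m, so I = I_cm + Md² gives I = 0.44277 + (5.6)(0.34)² = 1.0901 kg·m².
Total I = 0.51987 + 0.73872 + 1.0901 = 2.3487 kg·m².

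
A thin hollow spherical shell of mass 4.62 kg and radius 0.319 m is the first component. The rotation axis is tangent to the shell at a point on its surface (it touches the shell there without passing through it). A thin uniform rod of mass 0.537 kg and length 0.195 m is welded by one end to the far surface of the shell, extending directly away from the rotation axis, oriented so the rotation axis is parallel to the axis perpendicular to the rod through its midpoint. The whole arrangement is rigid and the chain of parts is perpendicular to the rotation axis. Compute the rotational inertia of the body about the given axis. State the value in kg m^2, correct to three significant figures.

1.08

Spherical shell: I_cm = (2/3)MR² = (2/3)(4.62)(0.319)² = 0.31342 kg m^2; centre at d = 0.319 m, so the parallel axis theorem gives I = 0.31342 + (4.62)(0.319)² = 0.78356 kg m^2.
Thin rod: I_cm = (1/12)ML² = (1/12)(0.537)(0.195)² = 0.0017016 kg m^2; centre at d = 0.319 + 0.319 + 0.0975 = 0.7355 m, so the parallel axis theorem gives I = 0.0017016 + (0.537)(0.7355)² = 0.2922 kg m^2.
Total I = 0.78356 + 0.2922 = 1.0758 kg m^2.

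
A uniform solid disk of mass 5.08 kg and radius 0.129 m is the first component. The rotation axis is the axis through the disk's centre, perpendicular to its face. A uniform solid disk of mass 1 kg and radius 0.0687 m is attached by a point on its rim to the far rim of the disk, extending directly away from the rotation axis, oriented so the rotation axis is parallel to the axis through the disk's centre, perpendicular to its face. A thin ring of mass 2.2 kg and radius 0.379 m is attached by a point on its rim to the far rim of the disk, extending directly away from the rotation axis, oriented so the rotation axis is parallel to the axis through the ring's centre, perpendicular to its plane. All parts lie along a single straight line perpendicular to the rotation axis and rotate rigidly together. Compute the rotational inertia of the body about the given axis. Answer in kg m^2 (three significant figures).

Solid disk: I_cm = (1/2)MR² = (1/2)(5.08)(0.129)² = 0.042268 kg m^2; axis through the centre, so I = 0.042268 kg m^2.
Solid disk: I_cm = (1/2)MR² = (1/2)(1)(0.0687)² = 0.0023598 kg m^2; centre at d = 0.129 + 0.0687 = 0.1977 m, so the parallel axis theorem gives I = 0.0023598 + (1)(0.1977)² = 0.041445 kg m^2.
Thin ring: I_cm = MR² = (2.2)(0.379)² = 0.31601 kg m^2; centre at d = 0.129 + 0.0687 + 0.0687 + 0.379 = 0.6454 m, so the parallel axis theorem gives I = 0.31601 + (2.2)(0.6454)² = 1.2324 kg m^2.
Total I = 0.042268 + 0.041445 + 1.2324 = 1.3161 kg m^2.

1.32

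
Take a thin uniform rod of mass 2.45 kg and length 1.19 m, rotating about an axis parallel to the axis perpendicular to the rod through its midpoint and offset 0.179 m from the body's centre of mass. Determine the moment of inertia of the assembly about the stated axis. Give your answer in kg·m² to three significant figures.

0.368

I_cm = (1/12)ML² = (1/12)(2.45)(1.19)² = 0.28912 kg·m²; centre at d = 0.179 m, so the parallel axis theorem gives I = 0.28912 + (2.45)(0.179)² = 0.36762 kg·m².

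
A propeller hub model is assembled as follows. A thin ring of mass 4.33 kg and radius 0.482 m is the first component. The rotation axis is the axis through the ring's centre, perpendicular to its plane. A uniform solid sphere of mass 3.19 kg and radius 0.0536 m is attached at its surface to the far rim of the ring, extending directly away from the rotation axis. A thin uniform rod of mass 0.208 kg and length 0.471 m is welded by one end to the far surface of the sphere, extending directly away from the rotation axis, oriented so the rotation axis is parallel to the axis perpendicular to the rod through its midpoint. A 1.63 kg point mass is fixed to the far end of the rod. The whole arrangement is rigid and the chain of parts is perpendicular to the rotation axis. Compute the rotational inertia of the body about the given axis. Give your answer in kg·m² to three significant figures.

Thin ring: I_cm = MR² = (4.33)(0.482)² = 1.006 kg·m²; axis through the centre, so I = 1.006 kg·m².
Solid sphere: I_cm = (2/5)MR² = (2/5)(3.19)(0.0536)² = 0.0036659 kg·m²; centre at d = 0.482 + 0.0536 = 0.5356 m, so the parallel axis theorem gives I = 0.0036659 + (3.19)(0.5356)² = 0.91877 kg·m².
Thin rod: I_cm = (1/12)ML² = (1/12)(0.208)(0.471)² = 0.0038452 kg·m²; centre at d = 0.482 + 0.0536 + 0.0536 + 0.2355 = 0.8247 m, so the parallel axis theorem gives I = 0.0038452 + (0.208)(0.8247)² = 0.14531 kg·m².
Point mass: I_cm = 0; centre at d = 0.482 + 0.0536 + 0.0536 + 0.2355 + 0.2355 = 1.0602 m, so the parallel axis theorem gives I = 0 + (1.63)(1.0602)² = 1.8322 kg·m².
Total I = 1.006 + 0.91877 + 0.14531 + 1.8322 = 3.9022 kg·m².

3.90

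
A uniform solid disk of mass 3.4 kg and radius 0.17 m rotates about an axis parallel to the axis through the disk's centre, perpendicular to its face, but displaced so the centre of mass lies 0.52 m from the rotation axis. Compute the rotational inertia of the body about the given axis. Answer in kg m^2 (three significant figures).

I_cm = (1/2)MR² = (1/2)(3.4)(0.17)² = 0.04913 kg m^2; centre at d = 0.52 m, so I = I_cm + Md² gives I = 0.04913 + (3.4)(0.52)² = 0.96849 kg m^2.

0.968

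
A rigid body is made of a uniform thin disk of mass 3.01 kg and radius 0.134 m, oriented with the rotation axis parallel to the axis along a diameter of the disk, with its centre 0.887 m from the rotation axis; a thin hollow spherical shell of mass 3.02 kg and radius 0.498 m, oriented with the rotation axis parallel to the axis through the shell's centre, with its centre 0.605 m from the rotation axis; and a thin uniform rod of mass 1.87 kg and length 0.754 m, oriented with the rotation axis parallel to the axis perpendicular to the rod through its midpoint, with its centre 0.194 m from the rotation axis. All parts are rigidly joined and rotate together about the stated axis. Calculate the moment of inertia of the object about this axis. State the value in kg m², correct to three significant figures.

4.15

Thin disk: I_cm = (1/4)MR² = (1/4)(3.01)(0.134)² = 0.013512 kg m²; centre at d = 0.887 m, so the parallel axis theorem gives I = 0.013512 + (3.01)(0.887)² = 2.3817 kg m².
Spherical shell: I_cm = (2/3)MR² = (2/3)(3.02)(0.498)² = 0.49931 kg m²; centre at d = 0.605 m, so the parallel axis theorem gives I = 0.49931 + (3.02)(0.605)² = 1.6047 kg m².
Thin rod: I_cm = (1/12)ML² = (1/12)(1.87)(0.754)² = 0.088594 kg m²; centre at d = 0.194 m, so the parallel axis theorem gives I = 0.088594 + (1.87)(0.194)² = 0.15897 kg m².
Total I = 2.3817 + 1.6047 + 0.15897 = 4.1454 kg m².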